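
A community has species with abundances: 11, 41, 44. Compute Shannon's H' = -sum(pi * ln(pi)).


Total N = 11 + 41 + 44 = 96
Per-species terms:
  p = 11/96 = 0.114583; ln(p) = -2.166456; p*ln(p) = 0.114583 * (-2.166456) = -0.248239
  p = 41/96 = 0.427083; ln(p) = -0.850777; p*ln(p) = 0.427083 * (-0.850777) = -0.363352
  p = 44/96 = 0.458333; ln(p) = -0.780159; p*ln(p) = 0.458333 * (-0.780159) = -0.357573
sum(p*ln(p)) = (-0.248239) + (-0.363352) + (-0.357573) = -0.969164
H' = -(-0.969164) = 0.969164 ≈ 0.9692

0.9692


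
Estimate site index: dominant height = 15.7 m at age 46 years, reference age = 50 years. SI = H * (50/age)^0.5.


50/46 = 1.08696
(1.08696)^0.5 = 1.04257
SI = 15.7 * 1.04257 = 16.3683 ≈ 16.4 m

16.4 m


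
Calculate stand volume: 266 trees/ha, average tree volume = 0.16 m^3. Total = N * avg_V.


V_stand = 266 * 0.16 = 42.56 ≈ 42.6 m^3/ha

42.6 m^3/ha


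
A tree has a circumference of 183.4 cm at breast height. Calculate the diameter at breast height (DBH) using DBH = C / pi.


DBH = C / pi = 183.4 / 3.141593 = 58.3780 ≈ 58.38 cm

58.38 cm


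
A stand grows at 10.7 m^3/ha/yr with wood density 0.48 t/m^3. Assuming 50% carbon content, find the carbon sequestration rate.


C = 10.7 * 0.48 * 0.5 = 2.568 ≈ 2.57 t C/ha/yr

2.57 t C/ha/yr


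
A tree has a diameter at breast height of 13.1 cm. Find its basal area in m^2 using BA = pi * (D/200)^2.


D/200 = 13.1/200 = 0.0655 m
(D/200)^2 = 0.0655^2 = 0.00429025
BA = 3.141593 * 0.00429025 = 0.0134782 ≈ 0.0135 m^2

0.0135 m^2


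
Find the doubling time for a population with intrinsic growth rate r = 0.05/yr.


td = ln(2) / 0.05 = 0.693147 / 0.05 = 13.8629 ≈ 13.9 years

13.9 years


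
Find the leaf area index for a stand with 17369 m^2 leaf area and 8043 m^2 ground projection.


LAI = 17369 / 8043 = 2.1595 ≈ 2.16

2.16


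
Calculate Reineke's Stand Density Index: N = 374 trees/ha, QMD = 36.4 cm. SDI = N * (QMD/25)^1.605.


QMD/25 = 36.4/25 = 1.456
(1.456)^1.605 = exp(1.605 * ln(1.456)) = exp(1.605 * 0.375693) = exp(0.602987) = 1.82757
SDI = 374 * 1.82757 = 683.511 ≈ 684

684


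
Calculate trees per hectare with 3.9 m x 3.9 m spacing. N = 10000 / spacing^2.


N = 10000 / 3.9^2 = 10000 / 15.21 = 657.462 ≈ 657 trees/ha

657 trees/ha


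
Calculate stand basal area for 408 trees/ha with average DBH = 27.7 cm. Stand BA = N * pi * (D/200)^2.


(D/200)^2 = (27.7/200)^2 = 0.1385^2 = 0.01918225
Individual BA = 3.141593 * 0.01918225 = 0.0602628 m^2
Stand BA = 408 * 0.0602628 = 24.5872 ≈ 24.59 m^2/ha

24.59 m^2/ha


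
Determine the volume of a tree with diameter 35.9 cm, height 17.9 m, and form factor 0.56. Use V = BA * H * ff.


(D/200)^2 = (35.9/200)^2 = 0.1795^2 = 0.03222025
BA = 3.141593 * 0.03222025 = 0.101223 m^2
V = 0.101223 * 17.9 * 0.56 = 1.01466 ≈ 1.015 m^3

1.015 m^3


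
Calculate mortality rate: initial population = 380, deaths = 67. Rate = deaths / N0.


Mortality rate = 67 / 380 = 0.176316 ≈ 0.1763

0.1763


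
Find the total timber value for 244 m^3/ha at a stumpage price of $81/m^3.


Value = 244 * 81 = $19764/ha

$19764/ha


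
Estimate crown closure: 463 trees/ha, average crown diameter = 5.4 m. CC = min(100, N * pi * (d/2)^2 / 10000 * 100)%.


(d/2)^2 = (5.4/2)^2 = 2.7^2 = 7.29
Crown area = 3.141593 * 7.29 = 22.9022 m^2
N * area / 10000 * 100 = 463 * 22.9022 / 10000 * 100 = 106.037
CC = min(100, 106.037) = 100%

100%


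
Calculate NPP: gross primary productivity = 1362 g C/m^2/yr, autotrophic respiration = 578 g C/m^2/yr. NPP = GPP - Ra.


NPP = GPP - Ra = 1362 - 578 = 784 g C/m^2/yr

784 g C/m^2/yr


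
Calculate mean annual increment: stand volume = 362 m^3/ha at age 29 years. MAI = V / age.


MAI = 362 / 29 = 12.4828 ≈ 12.48 m^3/ha/yr

12.48 m^3/ha/yr


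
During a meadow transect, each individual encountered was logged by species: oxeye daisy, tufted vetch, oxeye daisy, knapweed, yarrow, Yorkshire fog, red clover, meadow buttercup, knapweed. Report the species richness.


Total individuals logged = 9
Distinct species (count of individuals): oxeye daisy (2), tufted vetch (1), knapweed (2), yarrow (1), Yorkshire fog (1), red clover (1), meadow buttercup (1)
Species richness = number of distinct species = 7

7


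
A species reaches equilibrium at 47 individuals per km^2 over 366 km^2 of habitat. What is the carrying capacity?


K = 47 * 366 = 17202 individuals

17202 individuals


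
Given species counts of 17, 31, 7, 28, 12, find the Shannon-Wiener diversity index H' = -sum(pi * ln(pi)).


Total N = 17 + 31 + 7 + 28 + 12 = 95
Per-species terms:
  p = 17/95 = 0.178947; ln(p) = -1.720666; p*ln(p) = 0.178947 * (-1.720666) = -0.307908
  p = 31/95 = 0.326316; ln(p) = -1.119889; p*ln(p) = 0.326316 * (-1.119889) = -0.365438
  p = 7/95 = 0.073684; ln(p) = -2.607970; p*ln(p) = 0.073684 * (-2.607970) = -0.192166
  p = 28/95 = 0.294737; ln(p) = -1.221672; p*ln(p) = 0.294737 * (-1.221672) = -0.360072
  p = 12/95 = 0.126316; ln(p) = -2.068969; p*ln(p) = 0.126316 * (-2.068969) = -0.261344
sum(p*ln(p)) = (-0.307908) + (-0.365438) + (-0.192166) + (-0.360072) + (-0.261344) = -1.486928
H' = -(-1.486928) = 1.486928 ≈ 1.4869

1.4869


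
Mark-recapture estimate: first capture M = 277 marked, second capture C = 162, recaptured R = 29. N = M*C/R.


N = M * C / R = 277 * 162 / 29 = 44874 / 29 = 1547.38 ≈ 1547

1547 individuals


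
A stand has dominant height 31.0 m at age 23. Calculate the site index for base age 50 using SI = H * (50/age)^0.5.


50/23 = 2.17391
(2.17391)^0.5 = 1.47442
SI = 31.0 * 1.47442 = 45.7070 ≈ 45.7 m

45.7 m


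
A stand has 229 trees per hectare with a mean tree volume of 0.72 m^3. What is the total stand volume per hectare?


V_stand = 229 * 0.72 = 164.88 ≈ 164.9 m^3/ha

164.9 m^3/ha


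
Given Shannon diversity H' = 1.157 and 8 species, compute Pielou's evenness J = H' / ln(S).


ln(8) = 2.07944
J = H' / ln(S) = 1.157 / 2.07944 = 0.556400 ≈ 0.5564

0.5564


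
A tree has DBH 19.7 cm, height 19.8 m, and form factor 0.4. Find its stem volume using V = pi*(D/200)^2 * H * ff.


(D/200)^2 = (19.7/200)^2 = 0.0985^2 = 0.00970225
BA = 3.141593 * 0.00970225 = 0.0304805 m^2
V = 0.0304805 * 19.8 * 0.4 = 0.241406 ≈ 0.241 m^3

0.241 m^3


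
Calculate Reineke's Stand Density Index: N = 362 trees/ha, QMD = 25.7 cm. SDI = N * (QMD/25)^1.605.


QMD/25 = 25.7/25 = 1.028
(1.028)^1.605 = exp(1.605 * ln(1.028)) = exp(1.605 * 0.0276152) = exp(0.0443224) = 1.04532
SDI = 362 * 1.04532 = 378.406 ≈ 378

378


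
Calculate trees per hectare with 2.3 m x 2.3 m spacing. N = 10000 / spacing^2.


N = 10000 / 2.3^2 = 10000 / 5.29 = 1890.36 ≈ 1890 trees/ha

1890 trees/ha


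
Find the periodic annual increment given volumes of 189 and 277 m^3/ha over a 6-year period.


PAI = (V2 - V1) / period = (277 - 189) / 6 = 88 / 6 = 14.6667 ≈ 14.67 m^3/ha/yr

14.67 m^3/ha/yr


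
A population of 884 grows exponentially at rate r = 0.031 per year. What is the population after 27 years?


r*t = 0.031 * 27 = 0.837
exp(0.837) = 2.30943
N = 884 * 2.30943 = 2041.54 ≈ 2042

2042


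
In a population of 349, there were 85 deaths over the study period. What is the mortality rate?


Mortality rate = 85 / 349 = 0.243553 ≈ 0.2436

0.2436


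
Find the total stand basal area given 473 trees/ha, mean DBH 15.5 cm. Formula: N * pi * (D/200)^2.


(D/200)^2 = (15.5/200)^2 = 0.0775^2 = 0.00600625
Individual BA = 3.141593 * 0.00600625 = 0.0188692 m^2
Stand BA = 473 * 0.0188692 = 8.92513 ≈ 8.93 m^2/ha

8.93 m^2/ha


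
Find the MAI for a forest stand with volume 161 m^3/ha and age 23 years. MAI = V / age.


MAI = 161 / 23 = 7.00 m^3/ha/yr

7.00 m^3/ha/yr


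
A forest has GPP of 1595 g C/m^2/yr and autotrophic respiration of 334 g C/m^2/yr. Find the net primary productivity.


NPP = GPP - Ra = 1595 - 334 = 1261 g C/m^2/yr

1261 g C/m^2/yr


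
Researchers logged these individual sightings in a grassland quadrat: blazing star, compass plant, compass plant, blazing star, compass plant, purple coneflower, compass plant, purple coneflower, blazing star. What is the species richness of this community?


Total individuals logged = 9
Distinct species (count of individuals): blazing star (3), compass plant (4), purple coneflower (2)
Species richness = number of distinct species = 3

3


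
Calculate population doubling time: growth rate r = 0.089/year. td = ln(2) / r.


td = ln(2) / 0.089 = 0.693147 / 0.089 = 7.78817 ≈ 7.8 years

7.8 years


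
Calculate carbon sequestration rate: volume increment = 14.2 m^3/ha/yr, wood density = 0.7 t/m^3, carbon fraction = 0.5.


C = 14.2 * 0.7 * 0.5 = 4.97 t C/ha/yr

4.97 t C/ha/yr


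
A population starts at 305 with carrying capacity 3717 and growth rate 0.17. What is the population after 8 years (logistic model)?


(K - N0)/N0 = (3717 - 305)/305 = 3412/305 = 11.1869
r*t = 0.17 * 8 = 1.36; exp(-1.36) = 0.256661
11.1869 * 0.256661 = 2.87124
1 + 2.87124 = 3.87124
N = 3717 / 3.87124 = 960.157 ≈ 960

960


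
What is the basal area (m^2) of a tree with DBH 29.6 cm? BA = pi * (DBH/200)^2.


D/200 = 29.6/200 = 0.148 m
(D/200)^2 = 0.148^2 = 0.021904
BA = 3.141593 * 0.021904 = 0.0688135 ≈ 0.0688 m^2

0.0688 m^2


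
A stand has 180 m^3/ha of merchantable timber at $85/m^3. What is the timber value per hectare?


Value = 180 * 85 = $15300/ha

$15300/ha


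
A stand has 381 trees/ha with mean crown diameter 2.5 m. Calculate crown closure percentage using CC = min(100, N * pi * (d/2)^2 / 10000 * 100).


(d/2)^2 = (2.5/2)^2 = 1.25^2 = 1.5625
Crown area = 3.141593 * 1.5625 = 4.90874 m^2
N * area / 10000 * 100 = 381 * 4.90874 / 10000 * 100 = 18.7023
CC = min(100, 18.7023) = 18.7023 ≈ 18.7%

18.7%


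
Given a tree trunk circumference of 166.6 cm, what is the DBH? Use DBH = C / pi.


DBH = C / pi = 166.6 / 3.141593 = 53.0304 ≈ 53.03 cm

53.03 cm


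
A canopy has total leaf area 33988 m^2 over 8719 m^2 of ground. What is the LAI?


LAI = 33988 / 8719 = 3.8982 ≈ 3.90

3.90


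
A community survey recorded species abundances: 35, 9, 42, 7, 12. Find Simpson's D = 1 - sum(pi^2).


Total N = 35 + 9 + 42 + 7 + 12 = 105
Per-species terms:
  p = 35/105 = 0.333333; p^2 = 0.333333^2 = 0.111111
  p = 9/105 = 0.085714; p^2 = 0.085714^2 = 0.007347
  p = 42/105 = 0.400000; p^2 = 0.400000^2 = 0.160000
  p = 7/105 = 0.066667; p^2 = 0.066667^2 = 0.004444
  p = 12/105 = 0.114286; p^2 = 0.114286^2 = 0.013061
sum(p^2) = 0.111111 + 0.007347 + 0.160000 + 0.004444 + 0.013061 = 0.295963
D = 1 - 0.295963 = 0.704037 ≈ 0.7040

0.7040


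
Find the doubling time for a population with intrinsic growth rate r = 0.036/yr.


td = ln(2) / 0.036 = 0.693147 / 0.036 = 19.2541 ≈ 19.3 years

19.3 years


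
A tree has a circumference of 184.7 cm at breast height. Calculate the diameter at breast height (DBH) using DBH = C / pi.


DBH = C / pi = 184.7 / 3.141593 = 58.7918 ≈ 58.79 cm

58.79 cm


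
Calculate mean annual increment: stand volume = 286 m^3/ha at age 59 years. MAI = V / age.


MAI = 286 / 59 = 4.8475 ≈ 4.85 m^3/ha/yr

4.85 m^3/ha/yr


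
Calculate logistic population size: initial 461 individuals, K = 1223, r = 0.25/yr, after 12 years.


(K - N0)/N0 = (1223 - 461)/461 = 762/461 = 1.65293
r*t = 0.25 * 12 = 3; exp(-3) = 0.0497871
1.65293 * 0.0497871 = 0.0822946
1 + 0.0822946 = 1.08229
N = 1223 / 1.08229 = 1130.01 ≈ 1130

1130


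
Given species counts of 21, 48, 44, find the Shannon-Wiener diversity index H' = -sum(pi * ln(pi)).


Total N = 21 + 48 + 44 = 113
Per-species terms:
  p = 21/113 = 0.185841; ln(p) = -1.682864; p*ln(p) = 0.185841 * (-1.682864) = -0.312745
  p = 48/113 = 0.424779; ln(p) = -0.856186; p*ln(p) = 0.424779 * (-0.856186) = -0.363690
  p = 44/113 = 0.389381; ln(p) = -0.943197; p*ln(p) = 0.389381 * (-0.943197) = -0.367263
sum(p*ln(p)) = (-0.312745) + (-0.363690) + (-0.367263) = -1.043698
H' = -(-1.043698) = 1.043698 ≈ 1.0437

1.0437


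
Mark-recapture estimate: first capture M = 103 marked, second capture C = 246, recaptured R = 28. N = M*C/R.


N = M * C / R = 103 * 246 / 28 = 25338 / 28 = 904.93 ≈ 905

905 individuals


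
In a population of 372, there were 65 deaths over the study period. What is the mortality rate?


Mortality rate = 65 / 372 = 0.174731 ≈ 0.1747

0.1747


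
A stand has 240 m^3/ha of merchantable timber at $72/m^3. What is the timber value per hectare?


Value = 240 * 72 = $17280/ha

$17280/ha


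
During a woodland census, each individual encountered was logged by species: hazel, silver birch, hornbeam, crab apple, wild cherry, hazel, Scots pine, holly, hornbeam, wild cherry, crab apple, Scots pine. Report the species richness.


Total individuals logged = 12
Distinct species (count of individuals): hazel (2), silver birch (1), hornbeam (2), crab apple (2), wild cherry (2), Scots pine (2), holly (1)
Species richness = number of distinct species = 7

7


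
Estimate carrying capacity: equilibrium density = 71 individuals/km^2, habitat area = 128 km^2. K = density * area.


K = 71 * 128 = 9088 individuals

9088 individuals


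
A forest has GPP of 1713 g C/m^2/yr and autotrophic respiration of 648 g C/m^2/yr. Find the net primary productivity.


NPP = GPP - Ra = 1713 - 648 = 1065 g C/m^2/yr

1065 g C/m^2/yr


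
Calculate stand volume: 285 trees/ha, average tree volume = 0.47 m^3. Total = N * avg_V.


V_stand = 285 * 0.47 = 133.95 ≈ 134.0 m^3/ha

134.0 m^3/ha


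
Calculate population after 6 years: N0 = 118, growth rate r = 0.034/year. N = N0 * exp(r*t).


r*t = 0.034 * 6 = 0.204
exp(0.204) = 1.22630
N = 118 * 1.22630 = 144.703 ≈ 145

145


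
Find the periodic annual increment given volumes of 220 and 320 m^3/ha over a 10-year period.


PAI = (V2 - V1) / period = (320 - 220) / 10 = 100 / 10 = 10.00 m^3/ha/yr

10.00 m^3/ha/yr


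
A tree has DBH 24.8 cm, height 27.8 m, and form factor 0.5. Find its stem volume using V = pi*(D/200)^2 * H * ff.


(D/200)^2 = (24.8/200)^2 = 0.124^2 = 0.015376
BA = 3.141593 * 0.015376 = 0.0483051 m^2
V = 0.0483051 * 27.8 * 0.5 = 0.671441 ≈ 0.671 m^3

0.671 m^3


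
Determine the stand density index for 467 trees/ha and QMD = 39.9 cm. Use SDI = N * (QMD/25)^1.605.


QMD/25 = 39.9/25 = 1.596
(1.596)^1.605 = exp(1.605 * ln(1.596)) = exp(1.605 * 0.467500) = exp(0.750338) = 2.11772
SDI = 467 * 2.11772 = 988.975 ≈ 989

989


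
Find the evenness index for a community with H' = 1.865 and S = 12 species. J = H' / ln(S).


ln(12) = 2.48491
J = H' / ln(S) = 1.865 / 2.48491 = 0.750530 ≈ 0.7505

0.7505


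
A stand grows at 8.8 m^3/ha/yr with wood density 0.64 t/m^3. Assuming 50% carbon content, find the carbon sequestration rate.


C = 8.8 * 0.64 * 0.5 = 2.816 ≈ 2.82 t C/ha/yr

2.82 t C/ha/yr


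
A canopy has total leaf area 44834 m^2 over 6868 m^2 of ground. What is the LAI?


LAI = 44834 / 6868 = 6.5280 ≈ 6.53

6.53


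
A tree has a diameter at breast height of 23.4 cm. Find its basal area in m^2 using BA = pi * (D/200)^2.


D/200 = 23.4/200 = 0.117 m
(D/200)^2 = 0.117^2 = 0.013689
BA = 3.141593 * 0.013689 = 0.0430053 ≈ 0.0430 m^2

0.0430 m^2


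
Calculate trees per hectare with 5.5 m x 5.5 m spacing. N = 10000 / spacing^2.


N = 10000 / 5.5^2 = 10000 / 30.25 = 330.579 ≈ 331 trees/ha

331 trees/ha


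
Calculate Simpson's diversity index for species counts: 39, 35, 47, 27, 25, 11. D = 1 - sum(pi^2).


Total N = 39 + 35 + 47 + 27 + 25 + 11 = 184
Per-species terms:
  p = 39/184 = 0.211957; p^2 = 0.211957^2 = 0.044926
  p = 35/184 = 0.190217; p^2 = 0.190217^2 = 0.036183
  p = 47/184 = 0.255435; p^2 = 0.255435^2 = 0.065247
  p = 27/184 = 0.146739; p^2 = 0.146739^2 = 0.021532
  p = 25/184 = 0.135870; p^2 = 0.135870^2 = 0.018461
  p = 11/184 = 0.059783; p^2 = 0.059783^2 = 0.003574
sum(p^2) = 0.044926 + 0.036183 + 0.065247 + 0.021532 + 0.018461 + 0.003574 = 0.189923
D = 1 - 0.189923 = 0.810077 ≈ 0.8101

0.8101


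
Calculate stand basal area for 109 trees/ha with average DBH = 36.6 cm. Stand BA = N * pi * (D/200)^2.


(D/200)^2 = (36.6/200)^2 = 0.183^2 = 0.033489
Individual BA = 3.141593 * 0.033489 = 0.105209 m^2
Stand BA = 109 * 0.105209 = 11.4678 ≈ 11.47 m^2/ha

11.47 m^2/ha


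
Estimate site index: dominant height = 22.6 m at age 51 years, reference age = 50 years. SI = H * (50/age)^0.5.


50/51 = 0.980392
(0.980392)^0.5 = 0.990147
SI = 22.6 * 0.990147 = 22.3773 ≈ 22.4 m

22.4 m


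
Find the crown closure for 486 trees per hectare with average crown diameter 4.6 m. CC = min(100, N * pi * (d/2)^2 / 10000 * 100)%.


(d/2)^2 = (4.6/2)^2 = 2.3^2 = 5.29
Crown area = 3.141593 * 5.29 = 16.6190 m^2
N * area / 10000 * 100 = 486 * 16.6190 / 10000 * 100 = 80.7683
CC = min(100, 80.7683) = 80.7683 ≈ 80.8%

80.8%


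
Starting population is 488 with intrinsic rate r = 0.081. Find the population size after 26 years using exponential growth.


r*t = 0.081 * 26 = 2.106
exp(2.106) = 8.21531
N = 488 * 8.21531 = 4009.07 ≈ 4009

4009


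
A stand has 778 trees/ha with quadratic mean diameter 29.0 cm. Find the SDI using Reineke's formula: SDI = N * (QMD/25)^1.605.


QMD/25 = 29.0/25 = 1.16
(1.16)^1.605 = exp(1.605 * ln(1.16)) = exp(1.605 * 0.148420) = exp(0.238214) = 1.26898
SDI = 778 * 1.26898 = 987.266 ≈ 987

987


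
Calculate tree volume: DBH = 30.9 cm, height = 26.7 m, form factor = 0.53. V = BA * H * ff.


(D/200)^2 = (30.9/200)^2 = 0.1545^2 = 0.02387025
BA = 3.141593 * 0.02387025 = 0.0749906 m^2
V = 0.0749906 * 26.7 * 0.53 = 1.06119 ≈ 1.061 m^3

1.061 m^3


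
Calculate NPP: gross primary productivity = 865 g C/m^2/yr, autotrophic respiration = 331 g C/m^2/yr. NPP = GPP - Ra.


NPP = GPP - Ra = 865 - 331 = 534 g C/m^2/yr

534 g C/m^2/yr


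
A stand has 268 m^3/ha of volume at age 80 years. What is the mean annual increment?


MAI = 268 / 80 = 3.35 m^3/ha/yr

3.35 m^3/ha/yr


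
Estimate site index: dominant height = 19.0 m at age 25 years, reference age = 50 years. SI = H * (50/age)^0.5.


50/25 = 2.00000
(2.00000)^0.5 = 1.41421
SI = 19.0 * 1.41421 = 26.8700 ≈ 26.9 m

26.9 m


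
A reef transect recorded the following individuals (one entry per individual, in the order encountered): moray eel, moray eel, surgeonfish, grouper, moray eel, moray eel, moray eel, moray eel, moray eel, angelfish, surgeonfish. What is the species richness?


Total individuals logged = 11
Distinct species (count of individuals): moray eel (7), surgeonfish (2), grouper (1), angelfish (1)
Species richness = number of distinct species = 4

4


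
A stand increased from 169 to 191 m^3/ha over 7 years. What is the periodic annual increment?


PAI = (V2 - V1) / period = (191 - 169) / 7 = 22 / 7 = 3.1429 ≈ 3.14 m^3/ha/yr

3.14 m^3/ha/yr


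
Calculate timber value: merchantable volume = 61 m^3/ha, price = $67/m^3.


Value = 61 * 67 = $4087/ha

$4087/ha


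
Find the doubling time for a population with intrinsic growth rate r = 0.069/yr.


td = ln(2) / 0.069 = 0.693147 / 0.069 = 10.0456 ≈ 10.0 years

10.0 years


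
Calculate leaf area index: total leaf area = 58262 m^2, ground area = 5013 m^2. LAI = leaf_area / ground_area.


LAI = 58262 / 5013 = 11.6222 ≈ 11.62

11.62


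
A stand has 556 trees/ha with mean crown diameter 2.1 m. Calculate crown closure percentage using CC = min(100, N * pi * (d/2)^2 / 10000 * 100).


(d/2)^2 = (2.1/2)^2 = 1.05^2 = 1.1025
Crown area = 3.141593 * 1.1025 = 3.46361 m^2
N * area / 10000 * 100 = 556 * 3.46361 / 10000 * 100 = 19.2577
CC = min(100, 19.2577) = 19.2577 ≈ 19.3%

19.3%


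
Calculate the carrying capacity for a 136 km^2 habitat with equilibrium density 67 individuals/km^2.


K = 67 * 136 = 9112 individuals

9112 individuals


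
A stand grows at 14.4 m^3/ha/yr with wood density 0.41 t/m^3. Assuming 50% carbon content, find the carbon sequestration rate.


C = 14.4 * 0.41 * 0.5 = 2.952 ≈ 2.95 t C/ha/yr

2.95 t C/ha/yr


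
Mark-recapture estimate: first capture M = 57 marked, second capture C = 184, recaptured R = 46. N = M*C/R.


N = M * C / R = 57 * 184 / 46 = 10488 / 46 = 228

228 individuals


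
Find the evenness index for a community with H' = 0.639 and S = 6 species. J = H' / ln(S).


ln(6) = 1.79176
J = H' / ln(S) = 0.639 / 1.79176 = 0.356633 ≈ 0.3566

0.3566


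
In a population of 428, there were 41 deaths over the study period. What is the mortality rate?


Mortality rate = 41 / 428 = 0.095794 ≈ 0.0958

0.0958


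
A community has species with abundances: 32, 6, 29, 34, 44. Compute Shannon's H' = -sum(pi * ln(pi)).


Total N = 32 + 6 + 29 + 34 + 44 = 145
Per-species terms:
  p = 32/145 = 0.220690; ln(p) = -1.510996; p*ln(p) = 0.220690 * (-1.510996) = -0.333462
  p = 6/145 = 0.041379; ln(p) = -3.184982; p*ln(p) = 0.041379 * (-3.184982) = -0.131791
  p = 29/145 = 0.200000; ln(p) = -1.609438; p*ln(p) = 0.200000 * (-1.609438) = -0.321888
  p = 34/145 = 0.234483; ln(p) = -1.450372; p*ln(p) = 0.234483 * (-1.450372) = -0.340088
  p = 44/145 = 0.303448; ln(p) = -1.192545; p*ln(p) = 0.303448 * (-1.192545) = -0.361875
sum(p*ln(p)) = (-0.333462) + (-0.131791) + (-0.321888) + (-0.340088) + (-0.361875) = -1.489104
H' = -(-1.489104) = 1.489104 ≈ 1.4891

1.4891


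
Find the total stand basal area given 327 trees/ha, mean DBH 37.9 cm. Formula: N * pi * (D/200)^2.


(D/200)^2 = (37.9/200)^2 = 0.1895^2 = 0.03591025
Individual BA = 3.141593 * 0.03591025 = 0.112815 m^2
Stand BA = 327 * 0.112815 = 36.8905 ≈ 36.89 m^2/ha

36.89 m^2/ha


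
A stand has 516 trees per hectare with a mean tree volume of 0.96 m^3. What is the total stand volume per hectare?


V_stand = 516 * 0.96 = 495.36 ≈ 495.4 m^3/ha

495.4 m^3/ha


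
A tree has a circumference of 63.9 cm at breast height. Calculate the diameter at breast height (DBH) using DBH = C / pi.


DBH = C / pi = 63.9 / 3.141593 = 20.3400 ≈ 20.34 cm

20.34 cm


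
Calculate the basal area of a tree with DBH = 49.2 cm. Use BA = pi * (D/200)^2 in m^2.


D/200 = 49.2/200 = 0.246 m
(D/200)^2 = 0.246^2 = 0.060516
BA = 3.141593 * 0.060516 = 0.190117 ≈ 0.1901 m^2

0.1901 m^2


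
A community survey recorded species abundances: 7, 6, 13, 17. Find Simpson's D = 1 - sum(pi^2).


Total N = 7 + 6 + 13 + 17 = 43
Per-species terms:
  p = 7/43 = 0.162791; p^2 = 0.162791^2 = 0.026501
  p = 6/43 = 0.139535; p^2 = 0.139535^2 = 0.019470
  p = 13/43 = 0.302326; p^2 = 0.302326^2 = 0.091401
  p = 17/43 = 0.395349; p^2 = 0.395349^2 = 0.156301
sum(p^2) = 0.026501 + 0.019470 + 0.091401 + 0.156301 = 0.293673
D = 1 - 0.293673 = 0.706327 ≈ 0.7063

0.7063


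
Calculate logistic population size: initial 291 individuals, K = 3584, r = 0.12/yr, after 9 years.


(K - N0)/N0 = (3584 - 291)/291 = 3293/291 = 11.3162
r*t = 0.12 * 9 = 1.08; exp(-1.08) = 0.339596
11.3162 * 0.339596 = 3.84294
1 + 3.84294 = 4.84294
N = 3584 / 4.84294 = 740.046 ≈ 740

740


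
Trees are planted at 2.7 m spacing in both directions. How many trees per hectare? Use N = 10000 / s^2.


N = 10000 / 2.7^2 = 10000 / 7.29 = 1371.74 ≈ 1372 trees/ha

1372 trees/ha


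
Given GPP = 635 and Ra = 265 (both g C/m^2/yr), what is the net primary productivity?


NPP = GPP - Ra = 635 - 265 = 370 g C/m^2/yr

370 g C/m^2/yr


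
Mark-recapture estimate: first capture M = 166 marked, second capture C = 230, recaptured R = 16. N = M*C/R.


N = M * C / R = 166 * 230 / 16 = 38180 / 16 = 2386.25 ≈ 2386

2386 individuals


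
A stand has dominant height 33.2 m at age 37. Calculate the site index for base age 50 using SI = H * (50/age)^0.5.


50/37 = 1.35135
(1.35135)^0.5 = 1.16248
SI = 33.2 * 1.16248 = 38.5943 ≈ 38.6 m

38.6 m


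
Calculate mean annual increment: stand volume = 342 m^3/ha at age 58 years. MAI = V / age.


MAI = 342 / 58 = 5.8966 ≈ 5.90 m^3/ha/yr

5.90 m^3/ha/yr


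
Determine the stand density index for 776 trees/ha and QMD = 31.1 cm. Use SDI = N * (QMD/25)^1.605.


QMD/25 = 31.1/25 = 1.244
(1.244)^1.605 = exp(1.605 * ln(1.244)) = exp(1.605 * 0.218332) = exp(0.350423) = 1.41967
SDI = 776 * 1.41967 = 1101.66 ≈ 1102

1102


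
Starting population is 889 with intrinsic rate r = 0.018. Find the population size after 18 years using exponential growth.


r*t = 0.018 * 18 = 0.324
exp(0.324) = 1.38265
N = 889 * 1.38265 = 1229.18 ≈ 1229

1229


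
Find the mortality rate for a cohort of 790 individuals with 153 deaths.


Mortality rate = 153 / 790 = 0.193671 ≈ 0.1937

0.1937


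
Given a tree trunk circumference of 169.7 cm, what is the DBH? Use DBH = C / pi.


DBH = C / pi = 169.7 / 3.141593 = 54.0172 ≈ 54.02 cm

54.02 cm


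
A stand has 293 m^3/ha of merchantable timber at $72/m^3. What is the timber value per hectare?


Value = 293 * 72 = $21096/ha

$21096/ha


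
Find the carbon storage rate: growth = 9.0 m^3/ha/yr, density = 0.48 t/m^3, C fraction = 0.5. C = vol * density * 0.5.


C = 9.0 * 0.48 * 0.5 = 2.16 t C/ha/yr

2.16 t C/ha/yr


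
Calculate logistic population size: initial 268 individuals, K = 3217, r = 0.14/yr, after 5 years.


(K - N0)/N0 = (3217 - 268)/268 = 2949/268 = 11.0037
r*t = 0.14 * 5 = 0.7; exp(-0.7) = 0.496585
11.0037 * 0.496585 = 5.46427
1 + 5.46427 = 6.46427
N = 3217 / 6.46427 = 497.659 ≈ 498

498


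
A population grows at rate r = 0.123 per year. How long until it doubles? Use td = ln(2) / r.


td = ln(2) / 0.123 = 0.693147 / 0.123 = 5.63534 ≈ 5.6 years

5.6 years


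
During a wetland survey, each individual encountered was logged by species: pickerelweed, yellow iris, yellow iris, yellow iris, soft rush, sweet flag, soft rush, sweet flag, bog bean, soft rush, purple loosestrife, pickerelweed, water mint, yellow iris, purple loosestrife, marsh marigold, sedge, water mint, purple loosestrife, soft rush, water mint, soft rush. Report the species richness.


Total individuals logged = 22
Distinct species (count of individuals): pickerelweed (2), yellow iris (4), soft rush (5), sweet flag (2), bog bean (1), purple loosestrife (3), water mint (3), marsh marigold (1), sedge (1)
Species richness = number of distinct species = 9

9


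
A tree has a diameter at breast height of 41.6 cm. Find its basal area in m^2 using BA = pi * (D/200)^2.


D/200 = 41.6/200 = 0.208 m
(D/200)^2 = 0.208^2 = 0.043264
BA = 3.141593 * 0.043264 = 0.135918 ≈ 0.1359 m^2

0.1359 m^2


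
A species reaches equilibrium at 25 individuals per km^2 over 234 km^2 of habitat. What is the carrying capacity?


K = 25 * 234 = 5850 individuals

5850 individuals


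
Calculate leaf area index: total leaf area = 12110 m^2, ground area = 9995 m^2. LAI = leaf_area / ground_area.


LAI = 12110 / 9995 = 1.2116 ≈ 1.21

1.21


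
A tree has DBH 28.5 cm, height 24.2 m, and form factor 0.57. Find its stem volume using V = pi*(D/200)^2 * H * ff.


(D/200)^2 = (28.5/200)^2 = 0.1425^2 = 0.02030625
BA = 3.141593 * 0.02030625 = 0.0637940 m^2
V = 0.0637940 * 24.2 * 0.57 = 0.879974 ≈ 0.880 m^3

0.880 m^3


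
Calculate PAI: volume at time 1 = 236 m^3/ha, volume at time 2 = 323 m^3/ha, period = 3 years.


PAI = (V2 - V1) / period = (323 - 236) / 3 = 87 / 3 = 29.00 m^3/ha/yr

29.00 m^3/ha/yr


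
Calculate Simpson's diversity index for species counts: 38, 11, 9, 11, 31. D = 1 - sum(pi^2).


Total N = 38 + 11 + 9 + 11 + 31 = 100
Per-species terms:
  p = 38/100 = 0.380000; p^2 = 0.380000^2 = 0.144400
  p = 11/100 = 0.110000; p^2 = 0.110000^2 = 0.012100
  p = 9/100 = 0.090000; p^2 = 0.090000^2 = 0.008100
  p = 11/100 = 0.110000; p^2 = 0.110000^2 = 0.012100
  p = 31/100 = 0.310000; p^2 = 0.310000^2 = 0.096100
sum(p^2) = 0.144400 + 0.012100 + 0.008100 + 0.012100 + 0.096100 = 0.272800
D = 1 - 0.272800 = 0.727200 ≈ 0.7272

0.7272


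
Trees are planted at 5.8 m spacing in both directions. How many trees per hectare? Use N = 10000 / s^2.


N = 10000 / 5.8^2 = 10000 / 33.64 = 297.265 ≈ 297 trees/ha

297 trees/ha


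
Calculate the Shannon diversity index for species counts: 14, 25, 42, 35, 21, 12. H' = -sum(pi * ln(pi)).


Total N = 14 + 25 + 42 + 35 + 21 + 12 = 149
Per-species terms:
  p = 14/149 = 0.093960; ln(p) = -2.364886; p*ln(p) = 0.093960 * (-2.364886) = -0.222205
  p = 25/149 = 0.167785; ln(p) = -1.785072; p*ln(p) = 0.167785 * (-1.785072) = -0.299508
  p = 42/149 = 0.281879; ln(p) = -1.266277; p*ln(p) = 0.281879 * (-1.266277) = -0.356937
  p = 35/149 = 0.234899; ln(p) = -1.448600; p*ln(p) = 0.234899 * (-1.448600) = -0.340275
  p = 21/149 = 0.140940; ln(p) = -1.959421; p*ln(p) = 0.140940 * (-1.959421) = -0.276161
  p = 12/149 = 0.080537; ln(p) = -2.519039; p*ln(p) = 0.080537 * (-2.519039) = -0.202876
sum(p*ln(p)) = (-0.222205) + (-0.299508) + (-0.356937) + (-0.340275) + (-0.276161) + (-0.202876) = -1.697962
H' = -(-1.697962) = 1.697962 ≈ 1.6980

1.6980


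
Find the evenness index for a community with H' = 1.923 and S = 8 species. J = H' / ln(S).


ln(8) = 2.07944
J = H' / ln(S) = 1.923 / 2.07944 = 0.924768 ≈ 0.9248

0.9248


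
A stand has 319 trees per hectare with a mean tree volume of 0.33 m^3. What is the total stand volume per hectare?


V_stand = 319 * 0.33 = 105.27 ≈ 105.3 m^3/ha

105.3 m^3/ha


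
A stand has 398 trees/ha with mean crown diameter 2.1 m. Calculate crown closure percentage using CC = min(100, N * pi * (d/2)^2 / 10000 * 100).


(d/2)^2 = (2.1/2)^2 = 1.05^2 = 1.1025
Crown area = 3.141593 * 1.1025 = 3.46361 m^2
N * area / 10000 * 100 = 398 * 3.46361 / 10000 * 100 = 13.7852
CC = min(100, 13.7852) = 13.7852 ≈ 13.8%

13.8%


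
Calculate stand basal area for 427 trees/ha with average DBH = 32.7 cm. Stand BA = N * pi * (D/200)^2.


(D/200)^2 = (32.7/200)^2 = 0.1635^2 = 0.02673225
Individual BA = 3.141593 * 0.02673225 = 0.0839818 m^2
Stand BA = 427 * 0.0839818 = 35.8602 ≈ 35.86 m^2/ha

35.86 m^2/ha


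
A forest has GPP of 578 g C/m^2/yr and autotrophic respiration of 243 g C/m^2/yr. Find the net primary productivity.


NPP = GPP - Ra = 578 - 243 = 335 g C/m^2/yr

335 g C/m^2/yr


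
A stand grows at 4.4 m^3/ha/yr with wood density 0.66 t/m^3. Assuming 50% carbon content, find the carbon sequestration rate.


C = 4.4 * 0.66 * 0.5 = 1.452 ≈ 1.45 t C/ha/yr

1.45 t C/ha/yr


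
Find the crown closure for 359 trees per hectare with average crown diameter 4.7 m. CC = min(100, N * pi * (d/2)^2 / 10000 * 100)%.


(d/2)^2 = (4.7/2)^2 = 2.35^2 = 5.5225
Crown area = 3.141593 * 5.5225 = 17.3494 m^2
N * area / 10000 * 100 = 359 * 17.3494 / 10000 * 100 = 62.2843
CC = min(100, 62.2843) = 62.2843 ≈ 62.3%

62.3%


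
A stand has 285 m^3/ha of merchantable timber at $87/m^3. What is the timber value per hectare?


Value = 285 * 87 = $24795/ha

$24795/ha


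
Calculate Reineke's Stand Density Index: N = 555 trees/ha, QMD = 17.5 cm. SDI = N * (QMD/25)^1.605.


QMD/25 = 17.5/25 = 0.7
(0.7)^1.605 = exp(1.605 * ln(0.7)) = exp(1.605 * (-0.356675)) = exp(-0.572463) = 0.564134
SDI = 555 * 0.564134 = 313.094 ≈ 313

313


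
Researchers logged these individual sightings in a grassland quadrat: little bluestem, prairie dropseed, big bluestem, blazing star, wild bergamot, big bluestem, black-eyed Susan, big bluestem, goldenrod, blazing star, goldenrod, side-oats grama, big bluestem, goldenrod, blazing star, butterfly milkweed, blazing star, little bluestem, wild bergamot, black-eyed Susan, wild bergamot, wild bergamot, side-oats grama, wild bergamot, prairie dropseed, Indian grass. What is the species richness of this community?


Total individuals logged = 26
Distinct species (count of individuals): little bluestem (2), prairie dropseed (2), big bluestem (4), blazing star (4), wild bergamot (5), black-eyed Susan (2), goldenrod (3), side-oats grama (2), butterfly milkweed (1), Indian grass (1)
Species richness = number of distinct species = 10

10


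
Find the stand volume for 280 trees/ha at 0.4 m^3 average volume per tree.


V_stand = 280 * 0.4 = 112.0 m^3/ha

112.0 m^3/ha


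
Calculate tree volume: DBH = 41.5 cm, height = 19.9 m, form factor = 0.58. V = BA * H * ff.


(D/200)^2 = (41.5/200)^2 = 0.2075^2 = 0.04305625
BA = 3.141593 * 0.04305625 = 0.135265 m^2
V = 0.135265 * 19.9 * 0.58 = 1.56123 ≈ 1.561 m^3

1.561 m^3


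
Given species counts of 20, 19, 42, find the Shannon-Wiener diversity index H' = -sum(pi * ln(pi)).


Total N = 20 + 19 + 42 = 81
Per-species terms:
  p = 20/81 = 0.246914; ln(p) = -1.398715; p*ln(p) = 0.246914 * (-1.398715) = -0.345362
  p = 19/81 = 0.234568; ln(p) = -1.450010; p*ln(p) = 0.234568 * (-1.450010) = -0.340126
  p = 42/81 = 0.518519; ln(p) = -0.656779; p*ln(p) = 0.518519 * (-0.656779) = -0.340552
sum(p*ln(p)) = (-0.345362) + (-0.340126) + (-0.340552) = -1.026040
H' = -(-1.026040) = 1.026040 ≈ 1.0260

1.0260


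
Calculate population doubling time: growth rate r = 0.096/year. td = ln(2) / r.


td = ln(2) / 0.096 = 0.693147 / 0.096 = 7.22028 ≈ 7.2 years

7.2 years


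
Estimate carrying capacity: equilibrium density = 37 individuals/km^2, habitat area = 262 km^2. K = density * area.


K = 37 * 262 = 9694 individuals

9694 individuals


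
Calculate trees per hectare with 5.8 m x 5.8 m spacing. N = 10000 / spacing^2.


N = 10000 / 5.8^2 = 10000 / 33.64 = 297.265 ≈ 297 trees/ha

297 trees/ha


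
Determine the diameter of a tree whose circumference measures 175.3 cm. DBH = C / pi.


DBH = C / pi = 175.3 / 3.141593 = 55.7997 ≈ 55.80 cm

55.80 cm


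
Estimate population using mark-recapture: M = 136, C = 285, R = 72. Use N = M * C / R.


N = M * C / R = 136 * 285 / 72 = 38760 / 72 = 538.33 ≈ 538

538 individuals


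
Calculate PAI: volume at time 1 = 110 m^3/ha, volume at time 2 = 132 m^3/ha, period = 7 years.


PAI = (V2 - V1) / period = (132 - 110) / 7 = 22 / 7 = 3.1429 ≈ 3.14 m^3/ha/yr

3.14 m^3/ha/yr


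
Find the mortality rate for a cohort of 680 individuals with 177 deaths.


Mortality rate = 177 / 680 = 0.260294 ≈ 0.2603

0.2603


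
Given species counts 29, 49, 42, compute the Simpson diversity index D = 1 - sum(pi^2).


Total N = 29 + 49 + 42 = 120
Per-species terms:
  p = 29/120 = 0.241667; p^2 = 0.241667^2 = 0.058403
  p = 49/120 = 0.408333; p^2 = 0.408333^2 = 0.166736
  p = 42/120 = 0.350000; p^2 = 0.350000^2 = 0.122500
sum(p^2) = 0.058403 + 0.166736 + 0.122500 = 0.347639
D = 1 - 0.347639 = 0.652361 ≈ 0.6524

0.6524


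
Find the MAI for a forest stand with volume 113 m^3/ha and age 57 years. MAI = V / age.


MAI = 113 / 57 = 1.9825 ≈ 1.98 m^3/ha/yr

1.98 m^3/ha/yr


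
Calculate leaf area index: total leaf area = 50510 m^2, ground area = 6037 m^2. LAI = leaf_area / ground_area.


LAI = 50510 / 6037 = 8.3667 ≈ 8.37

8.37


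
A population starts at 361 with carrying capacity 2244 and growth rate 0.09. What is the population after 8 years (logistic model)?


(K - N0)/N0 = (2244 - 361)/361 = 1883/361 = 5.21607
r*t = 0.09 * 8 = 0.72; exp(-0.72) = 0.486752
5.21607 * 0.486752 = 2.53893
1 + 2.53893 = 3.53893
N = 2244 / 3.53893 = 634.090 ≈ 634

634


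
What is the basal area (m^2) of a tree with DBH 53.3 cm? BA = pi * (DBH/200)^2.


D/200 = 53.3/200 = 0.2665 m
(D/200)^2 = 0.2665^2 = 0.07102225
BA = 3.141593 * 0.07102225 = 0.223123 ≈ 0.2231 m^2

0.2231 m^2


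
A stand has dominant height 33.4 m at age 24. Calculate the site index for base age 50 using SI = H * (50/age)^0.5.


50/24 = 2.08333
(2.08333)^0.5 = 1.44337
SI = 33.4 * 1.44337 = 48.2086 ≈ 48.2 m

48.2 m


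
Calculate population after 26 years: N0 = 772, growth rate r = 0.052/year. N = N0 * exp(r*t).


r*t = 0.052 * 26 = 1.352
exp(1.352) = 3.86515
N = 772 * 3.86515 = 2983.90 ≈ 2984

2984


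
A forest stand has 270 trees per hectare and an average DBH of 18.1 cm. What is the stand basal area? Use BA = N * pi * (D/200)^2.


(D/200)^2 = (18.1/200)^2 = 0.0905^2 = 0.00819025
Individual BA = 3.141593 * 0.00819025 = 0.0257304 m^2
Stand BA = 270 * 0.0257304 = 6.94721 ≈ 6.95 m^2/ha

6.95 m^2/ha


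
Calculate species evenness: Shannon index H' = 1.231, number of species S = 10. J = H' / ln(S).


ln(10) = 2.30259
J = H' / ln(S) = 1.231 / 2.30259 = 0.534615 ≈ 0.5346

0.5346


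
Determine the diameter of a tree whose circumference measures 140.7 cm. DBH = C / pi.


DBH = C / pi = 140.7 / 3.141593 = 44.7862 ≈ 44.79 cm

44.79 cm


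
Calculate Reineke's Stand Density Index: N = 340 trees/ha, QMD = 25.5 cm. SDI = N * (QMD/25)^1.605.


QMD/25 = 25.5/25 = 1.02
(1.02)^1.605 = exp(1.605 * ln(1.02)) = exp(1.605 * 0.0198026) = exp(0.0317832) = 1.03229
SDI = 340 * 1.03229 = 350.979 ≈ 351

351


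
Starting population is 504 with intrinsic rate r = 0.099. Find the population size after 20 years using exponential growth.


r*t = 0.099 * 20 = 1.98
exp(1.98) = 7.24274
N = 504 * 7.24274 = 3650.34 ≈ 3650

3650


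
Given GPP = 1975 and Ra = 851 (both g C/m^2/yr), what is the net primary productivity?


NPP = GPP - Ra = 1975 - 851 = 1124 g C/m^2/yr

1124 g C/m^2/yr


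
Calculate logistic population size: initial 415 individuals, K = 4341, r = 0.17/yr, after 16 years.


(K - N0)/N0 = (4341 - 415)/415 = 3926/415 = 9.46024
r*t = 0.17 * 16 = 2.72; exp(-2.72) = 0.0658748
9.46024 * 0.0658748 = 0.623191
1 + 0.623191 = 1.62319
N = 4341 / 1.62319 = 2674.36 ≈ 2674

2674


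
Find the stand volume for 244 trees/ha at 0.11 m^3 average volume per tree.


V_stand = 244 * 0.11 = 26.84 ≈ 26.8 m^3/ha

26.8 m^3/ha


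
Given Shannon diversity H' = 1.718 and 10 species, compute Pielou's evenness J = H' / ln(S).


ln(10) = 2.30259
J = H' / ln(S) = 1.718 / 2.30259 = 0.746116 ≈ 0.7461

0.7461


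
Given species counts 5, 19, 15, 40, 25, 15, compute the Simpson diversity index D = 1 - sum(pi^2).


Total N = 5 + 19 + 15 + 40 + 25 + 15 = 119
Per-species terms:
  p = 5/119 = 0.042017; p^2 = 0.042017^2 = 0.001765
  p = 19/119 = 0.159664; p^2 = 0.159664^2 = 0.025493
  p = 15/119 = 0.126050; p^2 = 0.126050^2 = 0.015889
  p = 40/119 = 0.336134; p^2 = 0.336134^2 = 0.112986
  p = 25/119 = 0.210084; p^2 = 0.210084^2 = 0.044135
  p = 15/119 = 0.126050; p^2 = 0.126050^2 = 0.015889
sum(p^2) = 0.001765 + 0.025493 + 0.015889 + 0.112986 + 0.044135 + 0.015889 = 0.216157
D = 1 - 0.216157 = 0.783843 ≈ 0.7838

0.7838


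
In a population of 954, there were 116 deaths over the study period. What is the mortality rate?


Mortality rate = 116 / 954 = 0.121593 ≈ 0.1216

0.1216


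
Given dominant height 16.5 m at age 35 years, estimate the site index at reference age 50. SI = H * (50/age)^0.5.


50/35 = 1.42857
(1.42857)^0.5 = 1.19523
SI = 16.5 * 1.19523 = 19.7213 ≈ 19.7 m

19.7 m


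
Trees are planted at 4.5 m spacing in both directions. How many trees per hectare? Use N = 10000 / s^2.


N = 10000 / 4.5^2 = 10000 / 20.25 = 493.827 ≈ 494 trees/ha

494 trees/ha


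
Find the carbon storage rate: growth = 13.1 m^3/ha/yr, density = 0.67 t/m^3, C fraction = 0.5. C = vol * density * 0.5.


C = 13.1 * 0.67 * 0.5 = 4.3885 ≈ 4.39 t C/ha/yr

4.39 t C/ha/yr


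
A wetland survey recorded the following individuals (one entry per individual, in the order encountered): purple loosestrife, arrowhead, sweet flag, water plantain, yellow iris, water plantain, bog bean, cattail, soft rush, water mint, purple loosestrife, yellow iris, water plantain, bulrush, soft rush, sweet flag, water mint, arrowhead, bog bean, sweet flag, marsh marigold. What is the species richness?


Total individuals logged = 21
Distinct species (count of individuals): purple loosestrife (2), arrowhead (2), sweet flag (3), water plantain (3), yellow iris (2), bog bean (2), cattail (1), soft rush (2), water mint (2), bulrush (1), marsh marigold (1)
Species richness = number of distinct species = 11

11
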